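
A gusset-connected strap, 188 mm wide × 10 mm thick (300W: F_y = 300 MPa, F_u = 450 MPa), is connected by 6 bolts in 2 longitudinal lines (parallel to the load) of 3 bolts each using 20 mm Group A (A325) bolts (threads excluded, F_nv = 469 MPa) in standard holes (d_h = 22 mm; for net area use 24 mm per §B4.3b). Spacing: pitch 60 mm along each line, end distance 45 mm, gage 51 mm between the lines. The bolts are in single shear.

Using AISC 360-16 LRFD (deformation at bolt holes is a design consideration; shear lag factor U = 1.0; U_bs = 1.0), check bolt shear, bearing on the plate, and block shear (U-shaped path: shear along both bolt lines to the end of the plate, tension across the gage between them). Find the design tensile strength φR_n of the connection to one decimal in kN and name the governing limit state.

Bolt shear: A_b = π(20)²/4 = 314.16 mm². φR_n = 0.75 × 469 × 314.16 × 6 × 1 = 663.0 kN.
Bearing (10 mm plate, F_u = 450 MPa): end bolts L_c = 45 − 22/2 = 34, R_n = min(1.2×34×10×450, 2.4×20×10×450) = 183.6 kN/bolt; interior L_c = 60 − 22 = 38, R_n = 205.2 kN/bolt. φR_n = 0.75 × (2×183.6 + 4×205.2) = 891.0 kN.
Block shear: shear path 2×[45+2×60] = 2×165 mm, A_gv = 3300, A_nv = 2×(165 − 2.5×24)×10 = 2100 mm²; tension across gage: (51 − 1×24)×10 = 270 mm². R_n = min(0.6×450×2100, 0.6×300×3300) + 1.0×450×270 = min(567, 594) + 121.5 = 688.5 kN. φR_n = 0.75 × 688.5 = 516.4 kN.
Governing: min(663.0, 891.0, 516.4) = 516.4 kN → block shear.

516.4 kN (block shear governs)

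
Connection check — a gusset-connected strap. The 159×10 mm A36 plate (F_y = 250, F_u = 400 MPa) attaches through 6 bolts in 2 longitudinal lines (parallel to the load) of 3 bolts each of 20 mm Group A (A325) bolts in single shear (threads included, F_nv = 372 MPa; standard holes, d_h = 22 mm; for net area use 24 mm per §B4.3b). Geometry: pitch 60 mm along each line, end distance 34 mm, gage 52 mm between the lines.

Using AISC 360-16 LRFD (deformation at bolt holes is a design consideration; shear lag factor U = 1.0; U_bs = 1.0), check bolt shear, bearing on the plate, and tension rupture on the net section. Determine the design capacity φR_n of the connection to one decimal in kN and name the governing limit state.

Bolt shear: A_b = π(20)²/4 = 314.16 mm². φR_n = 0.75 × 372 × 314.16 × 6 × 1 = 525.9 kN.
Bearing (10 mm plate, F_u = 400 MPa): end bolts L_c = 34 − 22/2 = 23, R_n = min(1.2×23×10×400, 2.4×20×10×400) = 110.4 kN/bolt; interior L_c = 60 − 22 = 38, R_n = 182.4 kN/bolt. φR_n = 0.75 × (2×110.4 + 4×182.4) = 712.8 kN.
Tension rupture (net): A_n = (159 − 2×24)×10 = 1110 mm² (U = 1.0, A_e = A_n). φR_n = 0.75 × 400 × 1110 = 333.0 kN.
Governing: min(525.9, 712.8, 333.0) = 333.0 kN → net-section rupture.

333.0 kN (net-section rupture governs)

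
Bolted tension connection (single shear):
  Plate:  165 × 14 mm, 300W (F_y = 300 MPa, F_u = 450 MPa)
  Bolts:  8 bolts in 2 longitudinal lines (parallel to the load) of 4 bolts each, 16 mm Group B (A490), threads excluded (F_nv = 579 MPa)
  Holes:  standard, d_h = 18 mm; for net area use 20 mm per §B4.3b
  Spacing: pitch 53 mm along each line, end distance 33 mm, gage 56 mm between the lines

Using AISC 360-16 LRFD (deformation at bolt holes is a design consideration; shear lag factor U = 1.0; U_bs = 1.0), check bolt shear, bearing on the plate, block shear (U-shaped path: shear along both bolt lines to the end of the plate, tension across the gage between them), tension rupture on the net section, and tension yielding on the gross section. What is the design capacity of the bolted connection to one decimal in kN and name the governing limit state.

590.6 kN (net-section rupture governs)

Bolt shear: A_b = π(16)²/4 = 201.06 mm². φR_n = 0.75 × 579 × 201.06 × 8 × 1 = 698.5 kN.
Bearing (14 mm plate, F_u = 450 MPa): end bolts L_c = 33 − 18/2 = 24, R_n = min(1.2×24×14×450, 2.4×16×14×450) = 181.44 kN/bolt; interior L_c = 53 − 18 = 35, R_n = 241.92 kN/bolt. φR_n = 0.75 × (2×181.44 + 6×241.92) = 1360.8 kN.
Block shear: shear path 2×[33+3×53] = 2×192 mm, A_gv = 5376, A_nv = 2×(192 − 3.5×20)×14 = 3416 mm²; tension across gage: (56 − 1×20)×14 = 504 mm². R_n = min(0.6×450×3416, 0.6×300×5376) + 1.0×450×504 = min(922.32, 967.68) + 226.8 = 1149.1 kN. φR_n = 0.75 × 1149.1 = 861.8 kN.
Tension rupture (net): A_n = (165 − 2×20)×14 = 1750 mm² (U = 1.0, A_e = A_n). φR_n = 0.75 × 450 × 1750 = 590.6 kN.
Tension yield (gross): A_g = 165×14 = 2310 mm². φR_n = 0.90 × 300 × 2310 = 623.7 kN.
Governing: min(698.5, 1360.8, 861.8, 590.6, 623.7) = 590.6 kN → net-section rupture.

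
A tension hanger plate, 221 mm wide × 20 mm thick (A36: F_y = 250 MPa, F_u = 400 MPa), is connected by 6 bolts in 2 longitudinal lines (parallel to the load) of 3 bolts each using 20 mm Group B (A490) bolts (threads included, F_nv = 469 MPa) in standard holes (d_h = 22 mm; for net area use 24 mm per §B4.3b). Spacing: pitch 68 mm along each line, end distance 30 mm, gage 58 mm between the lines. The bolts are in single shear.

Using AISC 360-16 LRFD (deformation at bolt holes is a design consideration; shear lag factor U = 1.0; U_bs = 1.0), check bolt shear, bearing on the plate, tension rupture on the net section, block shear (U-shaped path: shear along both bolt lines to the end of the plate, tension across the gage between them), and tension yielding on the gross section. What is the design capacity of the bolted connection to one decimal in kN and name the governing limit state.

Bolt shear: A_b = π(20)²/4 = 314.16 mm². φR_n = 0.75 × 469 × 314.16 × 6 × 1 = 663.0 kN.
Bearing (20 mm plate, F_u = 400 MPa): end bolts L_c = 30 − 22/2 = 19, R_n = min(1.2×19×20×400, 2.4×20×20×400) = 182.4 kN/bolt; interior L_c = 68 − 22 = 46, R_n = 384 kN/bolt. φR_n = 0.75 × (2×182.4 + 4×384) = 1425.6 kN.
Tension rupture (net): A_n = (221 − 2×24)×20 = 3460 mm² (U = 1.0, A_e = A_n). φR_n = 0.75 × 400 × 3460 = 1038.0 kN.
Block shear: shear path 2×[30+2×68] = 2×166 mm, A_gv = 6640, A_nv = 2×(166 − 2.5×24)×20 = 4240 mm²; tension across gage: (58 − 1×24)×20 = 680 mm². R_n = min(0.6×400×4240, 0.6×250×6640) + 1.0×400×680 = min(1017.6, 996) + 272 = 1268 kN. φR_n = 0.75 × 1268 = 951.0 kN.
Tension yield (gross): A_g = 221×20 = 4420 mm². φR_n = 0.90 × 250 × 4420 = 994.5 kN.
Governing: min(663.0, 1425.6, 1038.0, 951.0, 994.5) = 663.0 kN → bolt shear.

663.0 kN (bolt shear governs)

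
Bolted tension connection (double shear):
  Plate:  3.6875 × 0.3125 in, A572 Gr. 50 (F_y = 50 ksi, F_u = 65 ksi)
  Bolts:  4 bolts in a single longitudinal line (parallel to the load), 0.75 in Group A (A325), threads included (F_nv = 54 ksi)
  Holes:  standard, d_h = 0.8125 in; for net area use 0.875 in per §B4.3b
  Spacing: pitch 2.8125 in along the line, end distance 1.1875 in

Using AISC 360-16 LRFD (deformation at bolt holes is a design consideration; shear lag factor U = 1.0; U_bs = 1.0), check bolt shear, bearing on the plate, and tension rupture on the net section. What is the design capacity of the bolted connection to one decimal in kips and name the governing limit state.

Bolt shear: A_b = π(0.75)²/4 = 0.44179 in². φR_n = 0.75 × 54 × 0.44179 × 4 × 2 = 143.1 kips.
Bearing (0.3125 in plate, F_u = 65 ksi): end bolts L_c = 1.1875 − 0.8125/2 = 0.78125, R_n = min(1.2×0.78125×0.3125×65, 2.4×0.75×0.3125×65) = 19.043 kips/bolt; interior L_c = 2.8125 − 0.8125 = 2, R_n = 36.563 kips/bolt. φR_n = 0.75 × (1×19.043 + 3×36.563) = 96.5 kips.
Tension rupture (net): A_n = (3.6875 − 1×0.875)×0.3125 = 0.87891 in² (U = 1.0, A_e = A_n). φR_n = 0.75 × 65 × 0.87891 = 42.8 kips.
Governing: min(143.1, 96.5, 42.8) = 42.8 kips → net-section rupture.

42.8 kips (net-section rupture governs)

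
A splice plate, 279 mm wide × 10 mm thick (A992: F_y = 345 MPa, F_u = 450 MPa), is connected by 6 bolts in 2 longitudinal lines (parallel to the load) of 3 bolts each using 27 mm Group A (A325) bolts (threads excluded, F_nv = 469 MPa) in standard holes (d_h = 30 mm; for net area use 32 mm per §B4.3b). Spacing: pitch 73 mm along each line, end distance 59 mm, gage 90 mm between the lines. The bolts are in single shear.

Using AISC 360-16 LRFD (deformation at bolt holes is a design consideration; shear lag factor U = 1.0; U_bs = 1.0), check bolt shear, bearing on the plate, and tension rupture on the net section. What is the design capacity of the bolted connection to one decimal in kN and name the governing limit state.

725.6 kN (net-section rupture governs)

Bolt shear: A_b = π(27)²/4 = 572.56 mm². φR_n = 0.75 × 469 × 572.56 × 6 × 1 = 1208.4 kN.
Bearing (10 mm plate, F_u = 450 MPa): end bolts L_c = 59 − 30/2 = 44, R_n = min(1.2×44×10×450, 2.4×27×10×450) = 237.6 kN/bolt; interior L_c = 73 − 30 = 43, R_n = 232.2 kN/bolt. φR_n = 0.75 × (2×237.6 + 4×232.2) = 1053.0 kN.
Tension rupture (net): A_n = (279 − 2×32)×10 = 2150 mm² (U = 1.0, A_e = A_n). φR_n = 0.75 × 450 × 2150 = 725.6 kN.
Governing: min(1208.4, 1053.0, 725.6) = 725.6 kN → net-section rupture.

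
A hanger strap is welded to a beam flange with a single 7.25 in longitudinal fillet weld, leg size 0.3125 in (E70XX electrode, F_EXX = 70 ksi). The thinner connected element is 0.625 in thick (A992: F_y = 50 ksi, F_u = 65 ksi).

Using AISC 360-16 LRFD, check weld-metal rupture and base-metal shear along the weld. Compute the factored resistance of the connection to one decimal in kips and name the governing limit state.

50.5 kips (weld metal governs)

Weld metal: throat = 0.707×0.3125 = 0.22094 in, L = 7.25 in. φR_n = 0.75 × 0.6 × 70 × 0.22094 × 7.25 = 50.5 kips.
Base metal shear (0.625 in plate): yield φR_n = 1.0×0.6×50×0.625×7.25 = 135.9 kips; rupture φR_n = 0.75×0.6×65×0.625×7.25 = 132.5 kips; take 132.5 kips (rupture).
Governing: min(50.5, 132.5) = 50.5 kips → weld metal.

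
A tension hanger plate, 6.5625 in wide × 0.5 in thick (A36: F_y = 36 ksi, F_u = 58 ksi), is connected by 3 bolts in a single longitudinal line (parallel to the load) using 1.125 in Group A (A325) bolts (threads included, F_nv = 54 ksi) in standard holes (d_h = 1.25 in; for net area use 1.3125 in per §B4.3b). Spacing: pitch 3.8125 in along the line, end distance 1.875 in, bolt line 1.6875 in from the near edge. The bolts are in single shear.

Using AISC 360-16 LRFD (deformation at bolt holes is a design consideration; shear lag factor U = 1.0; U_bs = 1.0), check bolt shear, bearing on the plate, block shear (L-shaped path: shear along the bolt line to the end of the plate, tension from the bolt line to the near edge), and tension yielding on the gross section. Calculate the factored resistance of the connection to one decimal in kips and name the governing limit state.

99.4 kips (block shear governs)

Bolt shear: A_b = π(1.125)²/4 = 0.99402 in². φR_n = 0.75 × 54 × 0.99402 × 3 × 1 = 120.8 kips.
Bearing (0.5 in plate, F_u = 58 ksi): end bolts L_c = 1.875 − 1.25/2 = 1.25, R_n = min(1.2×1.25×0.5×58, 2.4×1.125×0.5×58) = 43.5 kips/bolt; interior L_c = 3.8125 − 1.25 = 2.5625, R_n = 78.3 kips/bolt. φR_n = 0.75 × (1×43.5 + 2×78.3) = 150.1 kips.
Block shear: shear path 1×[1.875+2×3.8125] = 1×9.5 in, A_gv = 4.75, A_nv = 1×(9.5 − 2.5×1.3125)×0.5 = 3.1094 in²; tension to near edge: (1.6875 − 0.5×1.3125)×0.5 = 0.51563 in². R_n = min(0.6×58×3.1094, 0.6×36×4.75) + 1.0×58×0.51563 = min(108.21, 102.6) + 29.907 = 132.51 kips. φR_n = 0.75 × 132.51 = 99.4 kips.
Tension yield (gross): A_g = 6.5625×0.5 = 3.2813 in². φR_n = 0.90 × 36 × 3.2813 = 106.3 kips.
Governing: min(120.8, 150.1, 99.4, 106.3) = 99.4 kips → block shear.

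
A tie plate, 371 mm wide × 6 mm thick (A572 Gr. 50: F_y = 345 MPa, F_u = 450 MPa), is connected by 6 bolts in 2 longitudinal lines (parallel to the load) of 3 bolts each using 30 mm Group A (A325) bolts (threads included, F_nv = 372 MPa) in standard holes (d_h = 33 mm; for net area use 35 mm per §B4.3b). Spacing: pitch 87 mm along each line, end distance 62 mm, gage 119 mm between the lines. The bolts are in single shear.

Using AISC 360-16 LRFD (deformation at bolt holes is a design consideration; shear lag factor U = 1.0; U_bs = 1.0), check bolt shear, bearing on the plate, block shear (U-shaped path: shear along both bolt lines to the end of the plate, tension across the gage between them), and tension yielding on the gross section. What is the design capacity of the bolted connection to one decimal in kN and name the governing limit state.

Bolt shear: A_b = π(30)²/4 = 706.86 mm². φR_n = 0.75 × 372 × 706.86 × 6 × 1 = 1183.3 kN.
Bearing (6 mm plate, F_u = 450 MPa): end bolts L_c = 62 − 33/2 = 45.5, R_n = min(1.2×45.5×6×450, 2.4×30×6×450) = 147.42 kN/bolt; interior L_c = 87 − 33 = 54, R_n = 174.96 kN/bolt. φR_n = 0.75 × (2×147.42 + 4×174.96) = 746.0 kN.
Block shear: shear path 2×[62+2×87] = 2×236 mm, A_gv = 2832, A_nv = 2×(236 − 2.5×35)×6 = 1782 mm²; tension across gage: (119 − 1×35)×6 = 504 mm². R_n = min(0.6×450×1782, 0.6×345×2832) + 1.0×450×504 = min(481.14, 586.22) + 226.8 = 707.94 kN. φR_n = 0.75 × 707.94 = 531.0 kN.
Tension yield (gross): A_g = 371×6 = 2226 mm². φR_n = 0.90 × 345 × 2226 = 691.2 kN.
Governing: min(1183.3, 746.0, 531.0, 691.2) = 531.0 kN → block shear.

531.0 kN (block shear governs)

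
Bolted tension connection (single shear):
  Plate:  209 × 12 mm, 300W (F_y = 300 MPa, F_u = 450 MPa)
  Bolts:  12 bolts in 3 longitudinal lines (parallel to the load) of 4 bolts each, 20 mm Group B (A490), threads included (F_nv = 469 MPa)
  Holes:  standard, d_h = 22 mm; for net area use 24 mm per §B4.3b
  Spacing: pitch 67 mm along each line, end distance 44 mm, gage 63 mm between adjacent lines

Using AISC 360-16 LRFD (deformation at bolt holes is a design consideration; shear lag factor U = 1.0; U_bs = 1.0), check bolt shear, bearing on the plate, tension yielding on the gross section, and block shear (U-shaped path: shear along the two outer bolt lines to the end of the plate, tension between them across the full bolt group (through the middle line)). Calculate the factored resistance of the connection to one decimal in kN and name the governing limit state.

677.2 kN (gross-section yield governs)

Bolt shear: A_b = π(20)²/4 = 314.16 mm². φR_n = 0.75 × 469 × 314.16 × 12 × 1 = 1326.1 kN.
Bearing (12 mm plate, F_u = 450 MPa): end bolts L_c = 44 − 22/2 = 33, R_n = min(1.2×33×12×450, 2.4×20×12×450) = 213.84 kN/bolt; interior L_c = 67 − 22 = 45, R_n = 259.2 kN/bolt. φR_n = 0.75 × (3×213.84 + 9×259.2) = 2230.7 kN.
Tension yield (gross): A_g = 209×12 = 2508 mm². φR_n = 0.90 × 300 × 2508 = 677.2 kN.
Block shear: shear path 2×[44+3×67] = 2×245 mm, A_gv = 5880, A_nv = 2×(245 − 3.5×24)×12 = 3864 mm²; tension across gage: (126 − 2×24)×12 = 936 mm². R_n = min(0.6×450×3864, 0.6×300×5880) + 1.0×450×936 = min(1043.3, 1058.4) + 421.2 = 1464.5 kN. φR_n = 0.75 × 1464.5 = 1098.4 kN.
Governing: min(1326.1, 2230.7, 677.2, 1098.4) = 677.2 kN → gross-section yield.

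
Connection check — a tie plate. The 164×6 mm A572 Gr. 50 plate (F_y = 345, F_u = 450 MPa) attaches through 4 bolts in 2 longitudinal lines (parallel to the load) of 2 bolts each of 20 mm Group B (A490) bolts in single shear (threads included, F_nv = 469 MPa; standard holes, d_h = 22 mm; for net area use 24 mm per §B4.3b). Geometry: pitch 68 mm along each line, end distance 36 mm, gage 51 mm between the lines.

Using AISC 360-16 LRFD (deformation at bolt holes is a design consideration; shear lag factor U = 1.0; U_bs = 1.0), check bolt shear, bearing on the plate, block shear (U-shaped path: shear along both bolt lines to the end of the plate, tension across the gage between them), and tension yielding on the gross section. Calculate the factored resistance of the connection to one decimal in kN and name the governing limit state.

219.9 kN (block shear governs)

Bolt shear: A_b = π(20)²/4 = 314.16 mm². φR_n = 0.75 × 469 × 314.16 × 4 × 1 = 442.0 kN.
Bearing (6 mm plate, F_u = 450 MPa): end bolts L_c = 36 − 22/2 = 25, R_n = min(1.2×25×6×450, 2.4×20×6×450) = 81 kN/bolt; interior L_c = 68 − 22 = 46, R_n = 129.6 kN/bolt. φR_n = 0.75 × (2×81 + 2×129.6) = 315.9 kN.
Block shear: shear path 2×[36+1×68] = 2×104 mm, A_gv = 1248, A_nv = 2×(104 − 1.5×24)×6 = 816 mm²; tension across gage: (51 − 1×24)×6 = 162 mm². R_n = min(0.6×450×816, 0.6×345×1248) + 1.0×450×162 = min(220.32, 258.34) + 72.9 = 293.22 kN. φR_n = 0.75 × 293.22 = 219.9 kN.
Tension yield (gross): A_g = 164×6 = 984 mm². φR_n = 0.90 × 345 × 984 = 305.5 kN.
Governing: min(442.0, 315.9, 219.9, 305.5) = 219.9 kN → block shear.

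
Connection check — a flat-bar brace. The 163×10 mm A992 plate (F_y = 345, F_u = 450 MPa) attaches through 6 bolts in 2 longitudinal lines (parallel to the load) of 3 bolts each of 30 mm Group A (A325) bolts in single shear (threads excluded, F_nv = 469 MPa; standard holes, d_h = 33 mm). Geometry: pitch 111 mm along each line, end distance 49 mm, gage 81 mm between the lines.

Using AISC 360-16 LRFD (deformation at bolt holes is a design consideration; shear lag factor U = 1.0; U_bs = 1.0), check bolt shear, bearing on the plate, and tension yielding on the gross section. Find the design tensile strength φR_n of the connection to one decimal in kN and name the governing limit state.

506.1 kN (gross-section yield governs)

Bolt shear: A_b = π(30)²/4 = 706.86 mm². φR_n = 0.75 × 469 × 706.86 × 6 × 1 = 1491.8 kN.
Bearing (10 mm plate, F_u = 450 MPa): end bolts L_c = 49 − 33/2 = 32.5, R_n = min(1.2×32.5×10×450, 2.4×30×10×450) = 175.5 kN/bolt; interior L_c = 111 − 33 = 78, R_n = 324 kN/bolt. φR_n = 0.75 × (2×175.5 + 4×324) = 1235.3 kN.
Tension yield (gross): A_g = 163×10 = 1630 mm². φR_n = 0.90 × 345 × 1630 = 506.1 kN.
Governing: min(1491.8, 1235.3, 506.1) = 506.1 kN → gross-section yield.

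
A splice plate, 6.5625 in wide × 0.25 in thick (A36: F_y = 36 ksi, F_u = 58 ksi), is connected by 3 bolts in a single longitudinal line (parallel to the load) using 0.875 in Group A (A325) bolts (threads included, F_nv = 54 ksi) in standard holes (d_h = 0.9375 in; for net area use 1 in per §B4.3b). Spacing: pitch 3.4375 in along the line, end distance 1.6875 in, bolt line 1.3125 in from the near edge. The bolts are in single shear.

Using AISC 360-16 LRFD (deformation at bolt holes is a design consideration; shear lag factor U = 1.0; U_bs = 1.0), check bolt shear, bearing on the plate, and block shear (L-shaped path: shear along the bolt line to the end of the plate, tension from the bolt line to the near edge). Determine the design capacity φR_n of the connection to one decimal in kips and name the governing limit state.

43.5 kips (block shear governs)

Bolt shear: A_b = π(0.875)²/4 = 0.60132 in². φR_n = 0.75 × 54 × 0.60132 × 3 × 1 = 73.1 kips.
Bearing (0.25 in plate, F_u = 58 ksi): end bolts L_c = 1.6875 − 0.9375/2 = 1.21875, R_n = min(1.2×1.21875×0.25×58, 2.4×0.875×0.25×58) = 21.206 kips/bolt; interior L_c = 3.4375 − 0.9375 = 2.5, R_n = 30.45 kips/bolt. φR_n = 0.75 × (1×21.206 + 2×30.45) = 61.6 kips.
Block shear: shear path 1×[1.6875+2×3.4375] = 1×8.5625 in, A_gv = 2.1406, A_nv = 1×(8.5625 − 2.5×1)×0.25 = 1.5156 in²; tension to near edge: (1.3125 − 0.5×1)×0.25 = 0.20313 in². R_n = min(0.6×58×1.5156, 0.6×36×2.1406) + 1.0×58×0.20313 = min(52.743, 46.237) + 11.782 = 58.019 kips. φR_n = 0.75 × 58.019 = 43.5 kips.
Governing: min(73.1, 61.6, 43.5) = 43.5 kips → block shear.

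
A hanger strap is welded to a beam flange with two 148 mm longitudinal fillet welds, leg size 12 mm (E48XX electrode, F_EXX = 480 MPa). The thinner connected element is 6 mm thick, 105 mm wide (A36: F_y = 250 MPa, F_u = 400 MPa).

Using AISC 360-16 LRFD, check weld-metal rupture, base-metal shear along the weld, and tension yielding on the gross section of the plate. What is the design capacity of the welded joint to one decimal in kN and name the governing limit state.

Weld metal: throat = 0.707×12 = 8.484 mm, L = 2×148 = 296 mm. φR_n = 0.75 × 0.6 × 480 × 8.484 × 296 = 542.4 kN.
Base metal shear (6 mm plate): yield φR_n = 1.0×0.6×250×6×296 = 266.4 kN; rupture φR_n = 0.75×0.6×400×6×296 = 319.7 kN; take 266.4 kN (yield).
Tension yield (gross): A_g = 105×6 = 630 mm². φR_n = 0.90 × 250 × 630 = 141.8 kN.
Governing: min(542.4, 266.4, 141.8) = 141.8 kN → gross-section yield.

141.8 kN (gross-section yield governs)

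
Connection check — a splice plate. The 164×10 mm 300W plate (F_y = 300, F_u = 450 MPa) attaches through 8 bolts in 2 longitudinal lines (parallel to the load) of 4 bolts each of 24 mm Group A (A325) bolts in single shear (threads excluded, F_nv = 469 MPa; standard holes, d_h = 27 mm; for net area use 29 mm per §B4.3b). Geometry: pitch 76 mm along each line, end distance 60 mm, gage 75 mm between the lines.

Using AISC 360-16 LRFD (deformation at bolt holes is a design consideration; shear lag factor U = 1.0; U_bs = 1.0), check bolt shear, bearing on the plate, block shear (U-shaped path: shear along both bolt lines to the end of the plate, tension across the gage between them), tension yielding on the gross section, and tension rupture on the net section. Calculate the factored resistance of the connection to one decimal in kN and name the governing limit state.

357.8 kN (net-section rupture governs)

Bolt shear: A_b = π(24)²/4 = 452.39 mm². φR_n = 0.75 × 469 × 452.39 × 8 × 1 = 1273.0 kN.
Bearing (10 mm plate, F_u = 450 MPa): end bolts L_c = 60 − 27/2 = 46.5, R_n = min(1.2×46.5×10×450, 2.4×24×10×450) = 251.1 kN/bolt; interior L_c = 76 − 27 = 49, R_n = 259.2 kN/bolt. φR_n = 0.75 × (2×251.1 + 6×259.2) = 1543.1 kN.
Block shear: shear path 2×[60+3×76] = 2×288 mm, A_gv = 5760, A_nv = 2×(288 − 3.5×29)×10 = 3730 mm²; tension across gage: (75 − 1×29)×10 = 460 mm². R_n = min(0.6×450×3730, 0.6×300×5760) + 1.0×450×460 = min(1007.1, 1036.8) + 207 = 1214.1 kN. φR_n = 0.75 × 1214.1 = 910.6 kN.
Tension yield (gross): A_g = 164×10 = 1640 mm². φR_n = 0.90 × 300 × 1640 = 442.8 kN.
Tension rupture (net): A_n = (164 − 2×29)×10 = 1060 mm² (U = 1.0, A_e = A_n). φR_n = 0.75 × 450 × 1060 = 357.8 kN.
Governing: min(1273.0, 1543.1, 910.6, 442.8, 357.8) = 357.8 kN → net-section rupture.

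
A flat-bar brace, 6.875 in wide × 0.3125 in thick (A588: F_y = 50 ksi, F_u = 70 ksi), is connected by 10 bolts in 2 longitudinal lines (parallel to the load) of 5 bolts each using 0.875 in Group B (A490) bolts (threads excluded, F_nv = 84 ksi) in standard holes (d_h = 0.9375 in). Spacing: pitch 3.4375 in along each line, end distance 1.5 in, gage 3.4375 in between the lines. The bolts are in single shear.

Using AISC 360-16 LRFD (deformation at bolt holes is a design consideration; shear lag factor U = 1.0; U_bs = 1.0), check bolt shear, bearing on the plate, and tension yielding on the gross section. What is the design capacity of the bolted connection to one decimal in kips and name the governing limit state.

Bolt shear: A_b = π(0.875)²/4 = 0.60132 in². φR_n = 0.75 × 84 × 0.60132 × 10 × 1 = 378.8 kips.
Bearing (0.3125 in plate, F_u = 70 ksi): end bolts L_c = 1.5 − 0.9375/2 = 1.03125, R_n = min(1.2×1.03125×0.3125×70, 2.4×0.875×0.3125×70) = 27.07 kips/bolt; interior L_c = 3.4375 − 0.9375 = 2.5, R_n = 45.938 kips/bolt. φR_n = 0.75 × (2×27.07 + 8×45.938) = 316.2 kips.
Tension yield (gross): A_g = 6.875×0.3125 = 2.1484 in². φR_n = 0.90 × 50 × 2.1484 = 96.7 kips.
Governing: min(378.8, 316.2, 96.7) = 96.7 kips → gross-section yield.

96.7 kips (gross-section yield governs)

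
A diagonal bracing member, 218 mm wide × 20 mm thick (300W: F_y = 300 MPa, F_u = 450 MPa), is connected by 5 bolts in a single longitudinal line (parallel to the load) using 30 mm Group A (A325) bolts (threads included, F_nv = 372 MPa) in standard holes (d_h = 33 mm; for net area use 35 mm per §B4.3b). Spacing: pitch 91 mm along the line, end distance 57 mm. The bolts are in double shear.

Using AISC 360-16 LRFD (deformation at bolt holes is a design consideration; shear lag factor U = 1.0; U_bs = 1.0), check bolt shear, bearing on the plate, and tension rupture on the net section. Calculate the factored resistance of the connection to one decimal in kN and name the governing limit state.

Bolt shear: A_b = π(30)²/4 = 706.86 mm². φR_n = 0.75 × 372 × 706.86 × 5 × 2 = 1972.1 kN.
Bearing (20 mm plate, F_u = 450 MPa): end bolts L_c = 57 − 33/2 = 40.5, R_n = min(1.2×40.5×20×450, 2.4×30×20×450) = 437.4 kN/bolt; interior L_c = 91 − 33 = 58, R_n = 626.4 kN/bolt. φR_n = 0.75 × (1×437.4 + 4×626.4) = 2207.3 kN.
Tension rupture (net): A_n = (218 − 1×35)×20 = 3660 mm² (U = 1.0, A_e = A_n). φR_n = 0.75 × 450 × 3660 = 1235.3 kN.
Governing: min(1972.1, 2207.3, 1235.3) = 1235.3 kN → net-section rupture.

1235.3 kN (net-section rupture governs)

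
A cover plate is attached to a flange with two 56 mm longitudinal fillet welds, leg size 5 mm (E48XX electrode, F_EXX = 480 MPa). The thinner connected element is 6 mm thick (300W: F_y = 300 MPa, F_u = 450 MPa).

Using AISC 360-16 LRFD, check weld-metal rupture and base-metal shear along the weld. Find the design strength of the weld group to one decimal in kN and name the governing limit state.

85.5 kN (weld metal governs)

Weld metal: throat = 0.707×5 = 3.535 mm, L = 2×56 = 112 mm. φR_n = 0.75 × 0.6 × 480 × 3.535 × 112 = 85.5 kN.
Base metal shear (6 mm plate): yield φR_n = 1.0×0.6×300×6×112 = 121.0 kN; rupture φR_n = 0.75×0.6×450×6×112 = 136.1 kN; take 121.0 kN (yield).
Governing: min(85.5, 121.0) = 85.5 kN → weld metal.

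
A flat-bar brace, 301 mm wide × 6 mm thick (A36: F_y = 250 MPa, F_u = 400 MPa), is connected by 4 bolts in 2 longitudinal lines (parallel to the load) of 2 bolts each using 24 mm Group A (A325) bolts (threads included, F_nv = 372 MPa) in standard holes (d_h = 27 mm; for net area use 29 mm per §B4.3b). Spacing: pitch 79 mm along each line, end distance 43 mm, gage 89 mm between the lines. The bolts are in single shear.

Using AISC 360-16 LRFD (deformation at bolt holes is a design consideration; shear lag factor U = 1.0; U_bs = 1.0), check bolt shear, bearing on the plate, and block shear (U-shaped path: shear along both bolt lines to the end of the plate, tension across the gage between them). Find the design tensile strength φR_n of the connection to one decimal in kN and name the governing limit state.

272.7 kN (block shear governs)

Bolt shear: A_b = π(24)²/4 = 452.39 mm². φR_n = 0.75 × 372 × 452.39 × 4 × 1 = 504.9 kN.
Bearing (6 mm plate, F_u = 400 MPa): end bolts L_c = 43 − 27/2 = 29.5, R_n = min(1.2×29.5×6×400, 2.4×24×6×400) = 84.96 kN/bolt; interior L_c = 79 − 27 = 52, R_n = 138.24 kN/bolt. φR_n = 0.75 × (2×84.96 + 2×138.24) = 334.8 kN.
Block shear: shear path 2×[43+1×79] = 2×122 mm, A_gv = 1464, A_nv = 2×(122 − 1.5×29)×6 = 942 mm²; tension across gage: (89 − 1×29)×6 = 360 mm². R_n = min(0.6×400×942, 0.6×250×1464) + 1.0×400×360 = min(226.08, 219.6) + 144 = 363.6 kN. φR_n = 0.75 × 363.6 = 272.7 kN.
Governing: min(504.9, 334.8, 272.7) = 272.7 kN → block shear.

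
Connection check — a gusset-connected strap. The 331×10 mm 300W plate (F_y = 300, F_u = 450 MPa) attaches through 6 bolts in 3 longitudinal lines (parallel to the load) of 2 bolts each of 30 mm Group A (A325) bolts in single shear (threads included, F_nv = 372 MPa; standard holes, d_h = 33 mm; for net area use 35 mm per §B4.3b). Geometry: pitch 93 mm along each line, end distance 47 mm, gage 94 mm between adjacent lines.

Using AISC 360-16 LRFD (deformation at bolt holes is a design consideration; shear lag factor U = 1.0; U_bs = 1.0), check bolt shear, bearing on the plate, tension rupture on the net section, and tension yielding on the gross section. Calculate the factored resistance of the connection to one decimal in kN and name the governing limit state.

Bolt shear: A_b = π(30)²/4 = 706.86 mm². φR_n = 0.75 × 372 × 706.86 × 6 × 1 = 1183.3 kN.
Bearing (10 mm plate, F_u = 450 MPa): end bolts L_c = 47 − 33/2 = 30.5, R_n = min(1.2×30.5×10×450, 2.4×30×10×450) = 164.7 kN/bolt; interior L_c = 93 − 33 = 60, R_n = 324 kN/bolt. φR_n = 0.75 × (3×164.7 + 3×324) = 1099.6 kN.
Tension rupture (net): A_n = (331 − 3×35)×10 = 2260 mm² (U = 1.0, A_e = A_n). φR_n = 0.75 × 450 × 2260 = 762.8 kN.
Tension yield (gross): A_g = 331×10 = 3310 mm². φR_n = 0.90 × 300 × 3310 = 893.7 kN.
Governing: min(1183.3, 1099.6, 762.8, 893.7) = 762.8 kN → net-section rupture.

762.8 kN (net-section rupture governs)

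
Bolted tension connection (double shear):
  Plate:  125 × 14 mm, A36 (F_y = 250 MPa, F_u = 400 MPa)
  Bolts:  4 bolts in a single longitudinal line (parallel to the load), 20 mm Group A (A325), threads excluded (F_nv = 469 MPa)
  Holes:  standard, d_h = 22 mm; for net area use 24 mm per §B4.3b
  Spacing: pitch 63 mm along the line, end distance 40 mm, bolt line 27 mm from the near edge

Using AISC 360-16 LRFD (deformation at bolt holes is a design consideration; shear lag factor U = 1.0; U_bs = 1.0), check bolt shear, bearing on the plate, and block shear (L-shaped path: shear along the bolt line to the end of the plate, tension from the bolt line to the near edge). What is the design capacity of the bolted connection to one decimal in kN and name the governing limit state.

Bolt shear: A_b = π(20)²/4 = 314.16 mm². φR_n = 0.75 × 469 × 314.16 × 4 × 2 = 884.0 kN.
Bearing (14 mm plate, F_u = 400 MPa): end bolts L_c = 40 − 22/2 = 29, R_n = min(1.2×29×14×400, 2.4×20×14×400) = 194.88 kN/bolt; interior L_c = 63 − 22 = 41, R_n = 268.8 kN/bolt. φR_n = 0.75 × (1×194.88 + 3×268.8) = 751.0 kN.
Block shear: shear path 1×[40+3×63] = 1×229 mm, A_gv = 3206, A_nv = 1×(229 − 3.5×24)×14 = 2030 mm²; tension to near edge: (27 − 0.5×24)×14 = 210 mm². R_n = min(0.6×400×2030, 0.6×250×3206) + 1.0×400×210 = min(487.2, 480.9) + 84 = 564.9 kN. φR_n = 0.75 × 564.9 = 423.7 kN.
Governing: min(884.0, 751.0, 423.7) = 423.7 kN → block shear.

423.7 kN (block shear governs)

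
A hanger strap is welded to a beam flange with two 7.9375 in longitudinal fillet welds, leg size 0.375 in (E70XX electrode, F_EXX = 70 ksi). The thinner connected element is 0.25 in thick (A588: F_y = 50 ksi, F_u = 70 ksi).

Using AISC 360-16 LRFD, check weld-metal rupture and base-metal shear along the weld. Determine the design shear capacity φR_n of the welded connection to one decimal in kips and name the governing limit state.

119.1 kips (base-metal shear governs)

Weld metal: throat = 0.707×0.375 = 0.26513 in, L = 2×7.9375 = 15.875 in. φR_n = 0.75 × 0.6 × 70 × 0.26513 × 15.875 = 132.6 kips.
Base metal shear (0.25 in plate): yield φR_n = 1.0×0.6×50×0.25×15.875 = 119.1 kips; rupture φR_n = 0.75×0.6×70×0.25×15.875 = 125.0 kips; take 119.1 kips (yield).
Governing: min(132.6, 119.1) = 119.1 kips → base-metal shear.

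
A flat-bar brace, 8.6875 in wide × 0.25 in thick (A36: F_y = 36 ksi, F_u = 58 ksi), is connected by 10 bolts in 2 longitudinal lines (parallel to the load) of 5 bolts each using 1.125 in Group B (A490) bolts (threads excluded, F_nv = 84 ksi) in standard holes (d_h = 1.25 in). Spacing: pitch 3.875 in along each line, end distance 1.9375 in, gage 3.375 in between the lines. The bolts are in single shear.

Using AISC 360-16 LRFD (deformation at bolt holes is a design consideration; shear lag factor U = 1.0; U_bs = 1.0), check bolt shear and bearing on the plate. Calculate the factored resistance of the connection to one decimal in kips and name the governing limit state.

269.2 kips (bearing governs)

Bolt shear: A_b = π(1.125)²/4 = 0.99402 in². φR_n = 0.75 × 84 × 0.99402 × 10 × 1 = 626.2 kips.
Bearing (0.25 in plate, F_u = 58 ksi): end bolts L_c = 1.9375 − 1.25/2 = 1.3125, R_n = min(1.2×1.3125×0.25×58, 2.4×1.125×0.25×58) = 22.838 kips/bolt; interior L_c = 3.875 − 1.25 = 2.625, R_n = 39.15 kips/bolt. φR_n = 0.75 × (2×22.838 + 8×39.15) = 269.2 kips.
Governing: min(626.2, 269.2) = 269.2 kips → bearing.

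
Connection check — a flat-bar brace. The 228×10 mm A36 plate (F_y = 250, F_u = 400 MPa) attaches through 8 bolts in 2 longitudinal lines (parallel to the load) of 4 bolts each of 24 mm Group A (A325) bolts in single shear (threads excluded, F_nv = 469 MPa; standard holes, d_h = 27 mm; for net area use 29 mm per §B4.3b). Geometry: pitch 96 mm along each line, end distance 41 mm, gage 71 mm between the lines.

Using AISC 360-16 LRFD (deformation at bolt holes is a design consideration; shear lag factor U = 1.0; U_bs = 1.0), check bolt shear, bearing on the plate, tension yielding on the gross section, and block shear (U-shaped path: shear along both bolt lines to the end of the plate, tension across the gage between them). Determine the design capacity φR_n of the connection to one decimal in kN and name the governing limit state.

Bolt shear: A_b = π(24)²/4 = 452.39 mm². φR_n = 0.75 × 469 × 452.39 × 8 × 1 = 1273.0 kN.
Bearing (10 mm plate, F_u = 400 MPa): end bolts L_c = 41 − 27/2 = 27.5, R_n = min(1.2×27.5×10×400, 2.4×24×10×400) = 132 kN/bolt; interior L_c = 96 − 27 = 69, R_n = 230.4 kN/bolt. φR_n = 0.75 × (2×132 + 6×230.4) = 1234.8 kN.
Tension yield (gross): A_g = 228×10 = 2280 mm². φR_n = 0.90 × 250 × 2280 = 513.0 kN.
Block shear: shear path 2×[41+3×96] = 2×329 mm, A_gv = 6580, A_nv = 2×(329 − 3.5×29)×10 = 4550 mm²; tension across gage: (71 − 1×29)×10 = 420 mm². R_n = min(0.6×400×4550, 0.6×250×6580) + 1.0×400×420 = min(1092, 987) + 168 = 1155 kN. φR_n = 0.75 × 1155 = 866.3 kN.
Governing: min(1273.0, 1234.8, 513.0, 866.3) = 513.0 kN → gross-section yield.

513.0 kN (gross-section yield governs)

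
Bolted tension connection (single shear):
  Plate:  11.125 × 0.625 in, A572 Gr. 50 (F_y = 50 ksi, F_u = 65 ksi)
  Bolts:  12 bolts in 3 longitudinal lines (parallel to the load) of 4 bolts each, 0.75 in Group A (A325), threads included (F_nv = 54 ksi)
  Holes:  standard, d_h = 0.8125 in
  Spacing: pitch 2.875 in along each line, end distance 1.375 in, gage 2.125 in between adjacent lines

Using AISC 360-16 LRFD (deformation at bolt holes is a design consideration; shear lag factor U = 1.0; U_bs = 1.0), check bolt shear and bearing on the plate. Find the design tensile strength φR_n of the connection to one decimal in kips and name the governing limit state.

Bolt shear: A_b = π(0.75)²/4 = 0.44179 in². φR_n = 0.75 × 54 × 0.44179 × 12 × 1 = 214.7 kips.
Bearing (0.625 in plate, F_u = 65 ksi): end bolts L_c = 1.375 − 0.8125/2 = 0.96875, R_n = min(1.2×0.96875×0.625×65, 2.4×0.75×0.625×65) = 47.227 kips/bolt; interior L_c = 2.875 − 0.8125 = 2.0625, R_n = 73.125 kips/bolt. φR_n = 0.75 × (3×47.227 + 9×73.125) = 599.9 kips.
Governing: min(214.7, 599.9) = 214.7 kips → bolt shear.

214.7 kips (bolt shear governs)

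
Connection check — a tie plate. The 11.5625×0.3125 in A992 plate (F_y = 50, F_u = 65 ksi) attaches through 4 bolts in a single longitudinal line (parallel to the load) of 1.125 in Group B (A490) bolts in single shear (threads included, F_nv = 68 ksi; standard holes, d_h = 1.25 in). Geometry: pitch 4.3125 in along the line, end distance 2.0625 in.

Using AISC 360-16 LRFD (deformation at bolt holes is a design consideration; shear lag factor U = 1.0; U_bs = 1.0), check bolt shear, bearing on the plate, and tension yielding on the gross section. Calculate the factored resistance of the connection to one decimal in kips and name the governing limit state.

Bolt shear: A_b = π(1.125)²/4 = 0.99402 in². φR_n = 0.75 × 68 × 0.99402 × 4 × 1 = 202.8 kips.
Bearing (0.3125 in plate, F_u = 65 ksi): end bolts L_c = 2.0625 − 1.25/2 = 1.4375, R_n = min(1.2×1.4375×0.3125×65, 2.4×1.125×0.3125×65) = 35.039 kips/bolt; interior L_c = 4.3125 − 1.25 = 3.0625, R_n = 54.844 kips/bolt. φR_n = 0.75 × (1×35.039 + 3×54.844) = 149.7 kips.
Tension yield (gross): A_g = 11.5625×0.3125 = 3.6133 in². φR_n = 0.90 × 50 × 3.6133 = 162.6 kips.
Governing: min(202.8, 149.7, 162.6) = 149.7 kips → bearing.

149.7 kips (bearing governs)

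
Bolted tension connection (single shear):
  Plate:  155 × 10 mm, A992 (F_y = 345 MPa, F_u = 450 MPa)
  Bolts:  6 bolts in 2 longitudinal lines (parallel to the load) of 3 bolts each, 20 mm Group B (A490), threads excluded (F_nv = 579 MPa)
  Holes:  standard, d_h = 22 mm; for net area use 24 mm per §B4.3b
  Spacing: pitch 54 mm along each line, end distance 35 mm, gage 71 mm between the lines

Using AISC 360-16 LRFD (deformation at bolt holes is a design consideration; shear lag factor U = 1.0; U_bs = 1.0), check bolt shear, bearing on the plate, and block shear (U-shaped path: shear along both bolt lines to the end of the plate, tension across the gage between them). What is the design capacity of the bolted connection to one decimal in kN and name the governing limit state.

494.8 kN (block shear governs)

Bolt shear: A_b = π(20)²/4 = 314.16 mm². φR_n = 0.75 × 579 × 314.16 × 6 × 1 = 818.5 kN.
Bearing (10 mm plate, F_u = 450 MPa): end bolts L_c = 35 − 22/2 = 24, R_n = min(1.2×24×10×450, 2.4×20×10×450) = 129.6 kN/bolt; interior L_c = 54 − 22 = 32, R_n = 172.8 kN/bolt. φR_n = 0.75 × (2×129.6 + 4×172.8) = 712.8 kN.
Block shear: shear path 2×[35+2×54] = 2×143 mm, A_gv = 2860, A_nv = 2×(143 − 2.5×24)×10 = 1660 mm²; tension across gage: (71 − 1×24)×10 = 470 mm². R_n = min(0.6×450×1660, 0.6×345×2860) + 1.0×450×470 = min(448.2, 592.02) + 211.5 = 659.7 kN. φR_n = 0.75 × 659.7 = 494.8 kN.
Governing: min(818.5, 712.8, 494.8) = 494.8 kN → block shear.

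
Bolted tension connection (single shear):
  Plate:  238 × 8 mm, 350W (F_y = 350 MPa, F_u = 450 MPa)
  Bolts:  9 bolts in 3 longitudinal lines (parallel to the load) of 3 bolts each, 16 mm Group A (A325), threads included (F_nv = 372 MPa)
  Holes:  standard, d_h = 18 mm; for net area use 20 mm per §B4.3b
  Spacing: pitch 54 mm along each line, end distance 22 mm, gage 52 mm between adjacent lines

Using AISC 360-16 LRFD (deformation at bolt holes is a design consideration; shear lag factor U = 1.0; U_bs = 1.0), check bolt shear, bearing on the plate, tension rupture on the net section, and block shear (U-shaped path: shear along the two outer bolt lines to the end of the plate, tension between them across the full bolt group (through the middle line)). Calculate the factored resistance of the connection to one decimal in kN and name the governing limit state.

Bolt shear: A_b = π(16)²/4 = 201.06 mm². φR_n = 0.75 × 372 × 201.06 × 9 × 1 = 504.9 kN.
Bearing (8 mm plate, F_u = 450 MPa): end bolts L_c = 22 − 18/2 = 13, R_n = min(1.2×13×8×450, 2.4×16×8×450) = 56.16 kN/bolt; interior L_c = 54 − 18 = 36, R_n = 138.24 kN/bolt. φR_n = 0.75 × (3×56.16 + 6×138.24) = 748.4 kN.
Tension rupture (net): A_n = (238 − 3×20)×8 = 1424 mm² (U = 1.0, A_e = A_n). φR_n = 0.75 × 450 × 1424 = 480.6 kN.
Block shear: shear path 2×[22+2×54] = 2×130 mm, A_gv = 2080, A_nv = 2×(130 − 2.5×20)×8 = 1280 mm²; tension across gage: (104 − 2×20)×8 = 512 mm². R_n = min(0.6×450×1280, 0.6×350×2080) + 1.0×450×512 = min(345.6, 436.8) + 230.4 = 576 kN. φR_n = 0.75 × 576 = 432.0 kN.
Governing: min(504.9, 748.4, 480.6, 432.0) = 432.0 kN → block shear.

432.0 kN (block shear governs)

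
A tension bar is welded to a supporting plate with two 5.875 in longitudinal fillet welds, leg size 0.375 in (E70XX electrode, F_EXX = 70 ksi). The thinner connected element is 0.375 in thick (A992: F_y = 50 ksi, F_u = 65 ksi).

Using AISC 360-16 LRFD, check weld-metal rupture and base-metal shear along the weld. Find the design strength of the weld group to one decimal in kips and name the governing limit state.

98.1 kips (weld metal governs)

Weld metal: throat = 0.707×0.375 = 0.26513 in, L = 2×5.875 = 11.75 in. φR_n = 0.75 × 0.6 × 70 × 0.26513 × 11.75 = 98.1 kips.
Base metal shear (0.375 in plate): yield φR_n = 1.0×0.6×50×0.375×11.75 = 132.2 kips; rupture φR_n = 0.75×0.6×65×0.375×11.75 = 128.9 kips; take 128.9 kips (rupture).
Governing: min(98.1, 128.9) = 98.1 kips → weld metal.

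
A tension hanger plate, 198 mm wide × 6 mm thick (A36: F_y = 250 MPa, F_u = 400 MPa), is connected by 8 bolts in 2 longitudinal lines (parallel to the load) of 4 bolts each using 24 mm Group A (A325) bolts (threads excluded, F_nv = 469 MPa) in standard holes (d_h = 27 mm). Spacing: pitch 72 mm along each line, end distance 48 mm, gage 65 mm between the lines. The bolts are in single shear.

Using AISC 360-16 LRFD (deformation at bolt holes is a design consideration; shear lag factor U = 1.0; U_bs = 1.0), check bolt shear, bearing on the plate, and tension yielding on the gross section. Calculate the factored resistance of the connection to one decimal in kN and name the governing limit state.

Bolt shear: A_b = π(24)²/4 = 452.39 mm². φR_n = 0.75 × 469 × 452.39 × 8 × 1 = 1273.0 kN.
Bearing (6 mm plate, F_u = 400 MPa): end bolts L_c = 48 − 27/2 = 34.5, R_n = min(1.2×34.5×6×400, 2.4×24×6×400) = 99.36 kN/bolt; interior L_c = 72 − 27 = 45, R_n = 129.6 kN/bolt. φR_n = 0.75 × (2×99.36 + 6×129.6) = 732.2 kN.
Tension yield (gross): A_g = 198×6 = 1188 mm². φR_n = 0.90 × 250 × 1188 = 267.3 kN.
Governing: min(1273.0, 732.2, 267.3) = 267.3 kN → gross-section yield.

267.3 kN (gross-section yield governs)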